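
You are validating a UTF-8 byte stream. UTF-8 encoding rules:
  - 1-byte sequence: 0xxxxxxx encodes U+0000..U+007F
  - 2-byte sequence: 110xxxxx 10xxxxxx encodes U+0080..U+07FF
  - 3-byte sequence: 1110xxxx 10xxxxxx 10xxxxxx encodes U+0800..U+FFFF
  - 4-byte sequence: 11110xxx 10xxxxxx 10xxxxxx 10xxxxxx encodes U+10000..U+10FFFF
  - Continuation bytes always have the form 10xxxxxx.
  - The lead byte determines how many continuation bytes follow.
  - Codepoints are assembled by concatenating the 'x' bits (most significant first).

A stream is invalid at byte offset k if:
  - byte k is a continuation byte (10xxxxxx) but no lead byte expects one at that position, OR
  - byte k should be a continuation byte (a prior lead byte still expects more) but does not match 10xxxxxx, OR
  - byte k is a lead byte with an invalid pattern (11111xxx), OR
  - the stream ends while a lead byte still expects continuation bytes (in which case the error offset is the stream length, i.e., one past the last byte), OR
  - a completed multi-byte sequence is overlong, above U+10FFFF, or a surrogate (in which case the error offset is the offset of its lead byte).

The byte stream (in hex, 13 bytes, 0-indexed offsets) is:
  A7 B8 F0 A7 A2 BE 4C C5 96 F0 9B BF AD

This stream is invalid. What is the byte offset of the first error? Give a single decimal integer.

Answer: 0

Derivation:
Byte[0]=A7: INVALID lead byte (not 0xxx/110x/1110/11110)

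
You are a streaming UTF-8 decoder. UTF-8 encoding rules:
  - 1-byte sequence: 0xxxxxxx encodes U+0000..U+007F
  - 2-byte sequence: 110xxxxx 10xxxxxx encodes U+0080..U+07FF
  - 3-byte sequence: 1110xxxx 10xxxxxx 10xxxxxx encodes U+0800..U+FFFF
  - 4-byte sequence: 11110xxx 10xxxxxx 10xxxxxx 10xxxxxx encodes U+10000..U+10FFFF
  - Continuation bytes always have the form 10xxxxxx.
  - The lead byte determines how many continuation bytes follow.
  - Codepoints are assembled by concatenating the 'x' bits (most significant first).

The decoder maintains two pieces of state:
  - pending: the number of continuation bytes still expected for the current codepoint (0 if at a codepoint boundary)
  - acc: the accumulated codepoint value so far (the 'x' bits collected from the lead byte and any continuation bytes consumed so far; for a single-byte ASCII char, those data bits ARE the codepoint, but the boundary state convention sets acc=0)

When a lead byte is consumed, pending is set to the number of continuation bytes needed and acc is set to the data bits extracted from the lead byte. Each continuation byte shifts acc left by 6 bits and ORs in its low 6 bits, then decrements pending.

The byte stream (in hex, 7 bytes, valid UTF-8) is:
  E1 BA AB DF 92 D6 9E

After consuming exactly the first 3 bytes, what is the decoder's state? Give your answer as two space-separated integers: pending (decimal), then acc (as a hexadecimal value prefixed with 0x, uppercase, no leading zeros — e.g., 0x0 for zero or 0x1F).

Answer: 0 0x1EAB

Derivation:
Byte[0]=E1: 3-byte lead. pending=2, acc=0x1
Byte[1]=BA: continuation. acc=(acc<<6)|0x3A=0x7A, pending=1
Byte[2]=AB: continuation. acc=(acc<<6)|0x2B=0x1EAB, pending=0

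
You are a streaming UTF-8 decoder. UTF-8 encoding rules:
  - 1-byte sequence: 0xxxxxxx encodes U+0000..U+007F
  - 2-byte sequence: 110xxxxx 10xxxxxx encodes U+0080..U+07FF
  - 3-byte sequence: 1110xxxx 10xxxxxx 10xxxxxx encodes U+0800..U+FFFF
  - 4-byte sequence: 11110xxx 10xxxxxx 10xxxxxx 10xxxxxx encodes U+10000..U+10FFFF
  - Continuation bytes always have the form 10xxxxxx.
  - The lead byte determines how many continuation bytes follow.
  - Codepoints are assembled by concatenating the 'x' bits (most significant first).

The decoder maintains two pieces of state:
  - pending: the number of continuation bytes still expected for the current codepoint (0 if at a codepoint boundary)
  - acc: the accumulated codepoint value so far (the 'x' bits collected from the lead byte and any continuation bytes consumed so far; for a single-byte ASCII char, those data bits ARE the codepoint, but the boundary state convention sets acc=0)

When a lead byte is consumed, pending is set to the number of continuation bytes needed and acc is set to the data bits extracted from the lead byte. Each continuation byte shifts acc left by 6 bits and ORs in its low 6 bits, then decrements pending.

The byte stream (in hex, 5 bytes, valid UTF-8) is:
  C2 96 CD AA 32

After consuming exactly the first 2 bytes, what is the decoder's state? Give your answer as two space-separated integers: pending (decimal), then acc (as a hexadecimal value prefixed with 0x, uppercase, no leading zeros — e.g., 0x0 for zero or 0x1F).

Byte[0]=C2: 2-byte lead. pending=1, acc=0x2
Byte[1]=96: continuation. acc=(acc<<6)|0x16=0x96, pending=0

Answer: 0 0x96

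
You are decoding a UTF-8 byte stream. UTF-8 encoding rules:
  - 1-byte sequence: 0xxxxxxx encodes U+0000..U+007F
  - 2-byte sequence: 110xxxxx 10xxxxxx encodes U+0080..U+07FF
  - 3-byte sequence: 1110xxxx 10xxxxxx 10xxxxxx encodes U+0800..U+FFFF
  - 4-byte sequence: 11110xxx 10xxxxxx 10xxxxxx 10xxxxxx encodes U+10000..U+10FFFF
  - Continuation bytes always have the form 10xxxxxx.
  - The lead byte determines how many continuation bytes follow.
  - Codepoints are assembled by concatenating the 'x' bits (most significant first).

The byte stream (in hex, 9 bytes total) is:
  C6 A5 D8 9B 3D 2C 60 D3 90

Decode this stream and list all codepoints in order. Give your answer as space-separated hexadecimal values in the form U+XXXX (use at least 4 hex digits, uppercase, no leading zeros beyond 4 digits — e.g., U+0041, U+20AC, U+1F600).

Answer: U+01A5 U+061B U+003D U+002C U+0060 U+04D0

Derivation:
Byte[0]=C6: 2-byte lead, need 1 cont bytes. acc=0x6
Byte[1]=A5: continuation. acc=(acc<<6)|0x25=0x1A5
Completed: cp=U+01A5 (starts at byte 0)
Byte[2]=D8: 2-byte lead, need 1 cont bytes. acc=0x18
Byte[3]=9B: continuation. acc=(acc<<6)|0x1B=0x61B
Completed: cp=U+061B (starts at byte 2)
Byte[4]=3D: 1-byte ASCII. cp=U+003D
Byte[5]=2C: 1-byte ASCII. cp=U+002C
Byte[6]=60: 1-byte ASCII. cp=U+0060
Byte[7]=D3: 2-byte lead, need 1 cont bytes. acc=0x13
Byte[8]=90: continuation. acc=(acc<<6)|0x10=0x4D0
Completed: cp=U+04D0 (starts at byte 7)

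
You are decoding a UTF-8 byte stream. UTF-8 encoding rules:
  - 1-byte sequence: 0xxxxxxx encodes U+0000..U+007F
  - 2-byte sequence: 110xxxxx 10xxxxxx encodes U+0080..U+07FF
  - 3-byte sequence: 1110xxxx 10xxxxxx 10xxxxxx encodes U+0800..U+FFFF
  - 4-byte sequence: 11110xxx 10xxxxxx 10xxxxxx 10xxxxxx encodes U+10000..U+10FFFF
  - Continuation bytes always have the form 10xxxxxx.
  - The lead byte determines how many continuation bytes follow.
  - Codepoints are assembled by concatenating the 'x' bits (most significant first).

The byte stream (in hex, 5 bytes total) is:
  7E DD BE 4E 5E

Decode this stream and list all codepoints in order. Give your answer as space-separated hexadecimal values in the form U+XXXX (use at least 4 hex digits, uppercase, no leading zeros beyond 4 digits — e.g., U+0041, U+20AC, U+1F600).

Byte[0]=7E: 1-byte ASCII. cp=U+007E
Byte[1]=DD: 2-byte lead, need 1 cont bytes. acc=0x1D
Byte[2]=BE: continuation. acc=(acc<<6)|0x3E=0x77E
Completed: cp=U+077E (starts at byte 1)
Byte[3]=4E: 1-byte ASCII. cp=U+004E
Byte[4]=5E: 1-byte ASCII. cp=U+005E

Answer: U+007E U+077E U+004E U+005E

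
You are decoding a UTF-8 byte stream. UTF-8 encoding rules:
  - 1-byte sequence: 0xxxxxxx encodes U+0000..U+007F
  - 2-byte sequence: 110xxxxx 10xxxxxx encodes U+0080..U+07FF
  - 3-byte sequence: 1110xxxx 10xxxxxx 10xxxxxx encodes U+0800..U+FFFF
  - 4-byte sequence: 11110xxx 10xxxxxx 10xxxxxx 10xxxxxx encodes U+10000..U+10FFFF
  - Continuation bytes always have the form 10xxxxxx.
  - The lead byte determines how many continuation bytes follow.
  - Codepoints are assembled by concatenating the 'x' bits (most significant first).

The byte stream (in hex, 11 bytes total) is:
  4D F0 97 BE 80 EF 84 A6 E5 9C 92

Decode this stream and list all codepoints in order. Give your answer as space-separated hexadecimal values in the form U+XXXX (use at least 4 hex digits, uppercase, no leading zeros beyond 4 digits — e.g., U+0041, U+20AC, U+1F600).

Answer: U+004D U+17F80 U+F126 U+5712

Derivation:
Byte[0]=4D: 1-byte ASCII. cp=U+004D
Byte[1]=F0: 4-byte lead, need 3 cont bytes. acc=0x0
Byte[2]=97: continuation. acc=(acc<<6)|0x17=0x17
Byte[3]=BE: continuation. acc=(acc<<6)|0x3E=0x5FE
Byte[4]=80: continuation. acc=(acc<<6)|0x00=0x17F80
Completed: cp=U+17F80 (starts at byte 1)
Byte[5]=EF: 3-byte lead, need 2 cont bytes. acc=0xF
Byte[6]=84: continuation. acc=(acc<<6)|0x04=0x3C4
Byte[7]=A6: continuation. acc=(acc<<6)|0x26=0xF126
Completed: cp=U+F126 (starts at byte 5)
Byte[8]=E5: 3-byte lead, need 2 cont bytes. acc=0x5
Byte[9]=9C: continuation. acc=(acc<<6)|0x1C=0x15C
Byte[10]=92: continuation. acc=(acc<<6)|0x12=0x5712
Completed: cp=U+5712 (starts at byte 8)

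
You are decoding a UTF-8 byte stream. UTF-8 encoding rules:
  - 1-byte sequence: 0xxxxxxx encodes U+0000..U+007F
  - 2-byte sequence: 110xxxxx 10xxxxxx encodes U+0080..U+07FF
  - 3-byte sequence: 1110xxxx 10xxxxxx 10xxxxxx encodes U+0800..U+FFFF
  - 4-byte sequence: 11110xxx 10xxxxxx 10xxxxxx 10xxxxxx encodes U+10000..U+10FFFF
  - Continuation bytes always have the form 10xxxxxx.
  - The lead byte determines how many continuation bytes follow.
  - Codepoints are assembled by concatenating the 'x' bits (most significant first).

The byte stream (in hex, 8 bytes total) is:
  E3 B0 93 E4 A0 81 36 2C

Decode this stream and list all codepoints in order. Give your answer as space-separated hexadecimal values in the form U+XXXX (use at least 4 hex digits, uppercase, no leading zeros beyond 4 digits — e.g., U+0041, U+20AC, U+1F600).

Byte[0]=E3: 3-byte lead, need 2 cont bytes. acc=0x3
Byte[1]=B0: continuation. acc=(acc<<6)|0x30=0xF0
Byte[2]=93: continuation. acc=(acc<<6)|0x13=0x3C13
Completed: cp=U+3C13 (starts at byte 0)
Byte[3]=E4: 3-byte lead, need 2 cont bytes. acc=0x4
Byte[4]=A0: continuation. acc=(acc<<6)|0x20=0x120
Byte[5]=81: continuation. acc=(acc<<6)|0x01=0x4801
Completed: cp=U+4801 (starts at byte 3)
Byte[6]=36: 1-byte ASCII. cp=U+0036
Byte[7]=2C: 1-byte ASCII. cp=U+002C

Answer: U+3C13 U+4801 U+0036 U+002C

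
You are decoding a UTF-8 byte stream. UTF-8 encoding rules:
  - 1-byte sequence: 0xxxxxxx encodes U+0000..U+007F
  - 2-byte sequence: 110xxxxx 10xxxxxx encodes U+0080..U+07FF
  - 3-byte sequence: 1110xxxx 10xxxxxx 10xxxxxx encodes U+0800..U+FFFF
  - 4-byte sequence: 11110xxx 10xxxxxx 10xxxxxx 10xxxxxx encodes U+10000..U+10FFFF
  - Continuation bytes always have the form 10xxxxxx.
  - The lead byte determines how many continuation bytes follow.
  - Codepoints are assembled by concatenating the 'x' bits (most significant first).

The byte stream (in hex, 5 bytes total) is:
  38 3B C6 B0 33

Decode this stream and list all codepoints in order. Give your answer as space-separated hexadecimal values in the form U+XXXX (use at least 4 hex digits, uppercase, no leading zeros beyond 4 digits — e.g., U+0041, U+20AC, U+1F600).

Byte[0]=38: 1-byte ASCII. cp=U+0038
Byte[1]=3B: 1-byte ASCII. cp=U+003B
Byte[2]=C6: 2-byte lead, need 1 cont bytes. acc=0x6
Byte[3]=B0: continuation. acc=(acc<<6)|0x30=0x1B0
Completed: cp=U+01B0 (starts at byte 2)
Byte[4]=33: 1-byte ASCII. cp=U+0033

Answer: U+0038 U+003B U+01B0 U+0033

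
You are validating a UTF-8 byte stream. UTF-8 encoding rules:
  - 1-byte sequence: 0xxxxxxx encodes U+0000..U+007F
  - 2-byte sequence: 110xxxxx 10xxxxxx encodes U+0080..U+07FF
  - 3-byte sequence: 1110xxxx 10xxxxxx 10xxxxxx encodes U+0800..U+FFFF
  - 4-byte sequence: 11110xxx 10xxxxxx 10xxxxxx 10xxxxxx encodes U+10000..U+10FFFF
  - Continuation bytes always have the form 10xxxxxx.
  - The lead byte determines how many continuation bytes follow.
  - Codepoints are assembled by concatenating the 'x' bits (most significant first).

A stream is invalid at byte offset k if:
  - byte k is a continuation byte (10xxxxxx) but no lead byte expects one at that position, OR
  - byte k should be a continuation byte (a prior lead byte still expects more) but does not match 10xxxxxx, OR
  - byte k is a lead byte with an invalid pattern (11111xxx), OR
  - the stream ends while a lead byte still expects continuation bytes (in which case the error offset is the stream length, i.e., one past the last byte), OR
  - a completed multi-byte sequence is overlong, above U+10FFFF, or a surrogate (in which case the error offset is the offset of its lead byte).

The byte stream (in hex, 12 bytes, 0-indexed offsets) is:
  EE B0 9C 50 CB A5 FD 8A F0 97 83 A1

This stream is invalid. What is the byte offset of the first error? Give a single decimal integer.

Answer: 6

Derivation:
Byte[0]=EE: 3-byte lead, need 2 cont bytes. acc=0xE
Byte[1]=B0: continuation. acc=(acc<<6)|0x30=0x3B0
Byte[2]=9C: continuation. acc=(acc<<6)|0x1C=0xEC1C
Completed: cp=U+EC1C (starts at byte 0)
Byte[3]=50: 1-byte ASCII. cp=U+0050
Byte[4]=CB: 2-byte lead, need 1 cont bytes. acc=0xB
Byte[5]=A5: continuation. acc=(acc<<6)|0x25=0x2E5
Completed: cp=U+02E5 (starts at byte 4)
Byte[6]=FD: INVALID lead byte (not 0xxx/110x/1110/11110)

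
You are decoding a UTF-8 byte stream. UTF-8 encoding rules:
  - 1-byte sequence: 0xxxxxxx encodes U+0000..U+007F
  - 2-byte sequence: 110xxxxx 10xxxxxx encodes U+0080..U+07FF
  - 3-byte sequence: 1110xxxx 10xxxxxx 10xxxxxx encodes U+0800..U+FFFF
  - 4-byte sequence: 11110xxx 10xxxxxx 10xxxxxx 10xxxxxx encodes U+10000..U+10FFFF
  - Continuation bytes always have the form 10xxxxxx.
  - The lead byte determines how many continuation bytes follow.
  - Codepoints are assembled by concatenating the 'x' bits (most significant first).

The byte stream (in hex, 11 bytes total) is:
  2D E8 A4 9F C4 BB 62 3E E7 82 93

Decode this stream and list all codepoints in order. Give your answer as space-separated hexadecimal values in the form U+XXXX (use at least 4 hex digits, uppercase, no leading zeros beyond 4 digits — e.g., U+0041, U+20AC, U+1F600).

Answer: U+002D U+891F U+013B U+0062 U+003E U+7093

Derivation:
Byte[0]=2D: 1-byte ASCII. cp=U+002D
Byte[1]=E8: 3-byte lead, need 2 cont bytes. acc=0x8
Byte[2]=A4: continuation. acc=(acc<<6)|0x24=0x224
Byte[3]=9F: continuation. acc=(acc<<6)|0x1F=0x891F
Completed: cp=U+891F (starts at byte 1)
Byte[4]=C4: 2-byte lead, need 1 cont bytes. acc=0x4
Byte[5]=BB: continuation. acc=(acc<<6)|0x3B=0x13B
Completed: cp=U+013B (starts at byte 4)
Byte[6]=62: 1-byte ASCII. cp=U+0062
Byte[7]=3E: 1-byte ASCII. cp=U+003E
Byte[8]=E7: 3-byte lead, need 2 cont bytes. acc=0x7
Byte[9]=82: continuation. acc=(acc<<6)|0x02=0x1C2
Byte[10]=93: continuation. acc=(acc<<6)|0x13=0x7093
Completed: cp=U+7093 (starts at byte 8)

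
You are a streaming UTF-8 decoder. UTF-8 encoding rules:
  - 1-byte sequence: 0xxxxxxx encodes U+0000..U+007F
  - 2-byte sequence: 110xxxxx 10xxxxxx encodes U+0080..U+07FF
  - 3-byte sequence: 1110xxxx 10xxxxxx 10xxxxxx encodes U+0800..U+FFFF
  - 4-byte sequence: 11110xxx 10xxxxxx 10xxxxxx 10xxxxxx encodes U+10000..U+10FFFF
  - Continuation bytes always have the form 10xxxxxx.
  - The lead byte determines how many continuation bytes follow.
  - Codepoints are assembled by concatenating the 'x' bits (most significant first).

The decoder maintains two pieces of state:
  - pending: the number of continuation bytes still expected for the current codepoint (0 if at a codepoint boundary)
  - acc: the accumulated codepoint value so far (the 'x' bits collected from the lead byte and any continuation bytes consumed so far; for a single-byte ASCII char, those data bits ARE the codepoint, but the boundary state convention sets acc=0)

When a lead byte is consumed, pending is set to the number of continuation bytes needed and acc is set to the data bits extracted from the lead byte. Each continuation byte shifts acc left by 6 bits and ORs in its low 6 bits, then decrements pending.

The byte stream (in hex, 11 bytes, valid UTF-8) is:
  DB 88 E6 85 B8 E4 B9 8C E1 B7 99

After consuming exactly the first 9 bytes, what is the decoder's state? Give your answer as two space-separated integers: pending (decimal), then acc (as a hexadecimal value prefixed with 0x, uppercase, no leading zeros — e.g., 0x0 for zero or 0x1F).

Byte[0]=DB: 2-byte lead. pending=1, acc=0x1B
Byte[1]=88: continuation. acc=(acc<<6)|0x08=0x6C8, pending=0
Byte[2]=E6: 3-byte lead. pending=2, acc=0x6
Byte[3]=85: continuation. acc=(acc<<6)|0x05=0x185, pending=1
Byte[4]=B8: continuation. acc=(acc<<6)|0x38=0x6178, pending=0
Byte[5]=E4: 3-byte lead. pending=2, acc=0x4
Byte[6]=B9: continuation. acc=(acc<<6)|0x39=0x139, pending=1
Byte[7]=8C: continuation. acc=(acc<<6)|0x0C=0x4E4C, pending=0
Byte[8]=E1: 3-byte lead. pending=2, acc=0x1

Answer: 2 0x1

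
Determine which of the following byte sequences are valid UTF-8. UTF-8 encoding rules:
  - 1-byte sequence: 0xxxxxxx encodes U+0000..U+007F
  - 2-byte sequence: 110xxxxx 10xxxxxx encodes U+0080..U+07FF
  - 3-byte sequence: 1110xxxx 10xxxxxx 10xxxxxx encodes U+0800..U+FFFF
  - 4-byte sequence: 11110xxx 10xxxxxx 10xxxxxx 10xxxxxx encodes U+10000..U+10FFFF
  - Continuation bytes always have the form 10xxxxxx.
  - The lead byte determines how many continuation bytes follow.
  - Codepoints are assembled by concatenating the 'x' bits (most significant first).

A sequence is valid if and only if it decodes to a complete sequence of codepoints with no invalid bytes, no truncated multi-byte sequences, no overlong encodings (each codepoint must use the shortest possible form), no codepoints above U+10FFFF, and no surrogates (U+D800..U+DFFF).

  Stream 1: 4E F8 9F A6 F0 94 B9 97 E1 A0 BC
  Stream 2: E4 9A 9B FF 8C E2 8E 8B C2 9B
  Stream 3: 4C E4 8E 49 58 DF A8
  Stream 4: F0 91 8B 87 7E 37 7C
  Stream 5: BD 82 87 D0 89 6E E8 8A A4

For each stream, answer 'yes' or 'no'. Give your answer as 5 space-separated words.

Answer: no no no yes no

Derivation:
Stream 1: error at byte offset 1. INVALID
Stream 2: error at byte offset 3. INVALID
Stream 3: error at byte offset 3. INVALID
Stream 4: decodes cleanly. VALID
Stream 5: error at byte offset 0. INVALID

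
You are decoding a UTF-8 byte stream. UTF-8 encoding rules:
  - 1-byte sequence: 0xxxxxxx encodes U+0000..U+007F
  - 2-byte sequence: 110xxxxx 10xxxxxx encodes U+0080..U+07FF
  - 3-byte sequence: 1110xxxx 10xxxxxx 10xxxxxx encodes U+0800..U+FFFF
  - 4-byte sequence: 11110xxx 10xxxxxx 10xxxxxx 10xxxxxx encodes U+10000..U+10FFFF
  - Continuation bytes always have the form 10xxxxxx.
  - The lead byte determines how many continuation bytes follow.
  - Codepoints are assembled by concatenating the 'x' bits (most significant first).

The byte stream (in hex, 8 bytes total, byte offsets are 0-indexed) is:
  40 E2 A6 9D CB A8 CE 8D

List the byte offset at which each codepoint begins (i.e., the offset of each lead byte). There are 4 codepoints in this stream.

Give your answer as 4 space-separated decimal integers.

Answer: 0 1 4 6

Derivation:
Byte[0]=40: 1-byte ASCII. cp=U+0040
Byte[1]=E2: 3-byte lead, need 2 cont bytes. acc=0x2
Byte[2]=A6: continuation. acc=(acc<<6)|0x26=0xA6
Byte[3]=9D: continuation. acc=(acc<<6)|0x1D=0x299D
Completed: cp=U+299D (starts at byte 1)
Byte[4]=CB: 2-byte lead, need 1 cont bytes. acc=0xB
Byte[5]=A8: continuation. acc=(acc<<6)|0x28=0x2E8
Completed: cp=U+02E8 (starts at byte 4)
Byte[6]=CE: 2-byte lead, need 1 cont bytes. acc=0xE
Byte[7]=8D: continuation. acc=(acc<<6)|0x0D=0x38D
Completed: cp=U+038D (starts at byte 6)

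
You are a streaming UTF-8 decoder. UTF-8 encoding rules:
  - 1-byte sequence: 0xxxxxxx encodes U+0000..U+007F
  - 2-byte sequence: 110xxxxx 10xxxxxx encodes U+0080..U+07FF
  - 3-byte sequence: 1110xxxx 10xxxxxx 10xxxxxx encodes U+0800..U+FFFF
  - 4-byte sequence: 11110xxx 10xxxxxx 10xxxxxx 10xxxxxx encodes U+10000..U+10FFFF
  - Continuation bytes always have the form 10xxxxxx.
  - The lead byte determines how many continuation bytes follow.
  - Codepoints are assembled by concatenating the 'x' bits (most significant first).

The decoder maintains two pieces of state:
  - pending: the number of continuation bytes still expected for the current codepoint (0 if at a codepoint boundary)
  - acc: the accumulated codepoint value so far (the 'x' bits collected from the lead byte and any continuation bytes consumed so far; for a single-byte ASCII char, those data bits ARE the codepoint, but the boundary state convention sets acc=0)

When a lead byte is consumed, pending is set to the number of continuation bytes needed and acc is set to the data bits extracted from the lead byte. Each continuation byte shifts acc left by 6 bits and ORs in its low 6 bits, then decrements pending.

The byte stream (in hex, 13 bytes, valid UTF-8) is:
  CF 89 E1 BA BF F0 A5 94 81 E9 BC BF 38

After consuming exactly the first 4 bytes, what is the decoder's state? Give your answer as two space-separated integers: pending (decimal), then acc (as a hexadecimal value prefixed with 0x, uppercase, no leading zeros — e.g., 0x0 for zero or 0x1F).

Answer: 1 0x7A

Derivation:
Byte[0]=CF: 2-byte lead. pending=1, acc=0xF
Byte[1]=89: continuation. acc=(acc<<6)|0x09=0x3C9, pending=0
Byte[2]=E1: 3-byte lead. pending=2, acc=0x1
Byte[3]=BA: continuation. acc=(acc<<6)|0x3A=0x7A, pending=1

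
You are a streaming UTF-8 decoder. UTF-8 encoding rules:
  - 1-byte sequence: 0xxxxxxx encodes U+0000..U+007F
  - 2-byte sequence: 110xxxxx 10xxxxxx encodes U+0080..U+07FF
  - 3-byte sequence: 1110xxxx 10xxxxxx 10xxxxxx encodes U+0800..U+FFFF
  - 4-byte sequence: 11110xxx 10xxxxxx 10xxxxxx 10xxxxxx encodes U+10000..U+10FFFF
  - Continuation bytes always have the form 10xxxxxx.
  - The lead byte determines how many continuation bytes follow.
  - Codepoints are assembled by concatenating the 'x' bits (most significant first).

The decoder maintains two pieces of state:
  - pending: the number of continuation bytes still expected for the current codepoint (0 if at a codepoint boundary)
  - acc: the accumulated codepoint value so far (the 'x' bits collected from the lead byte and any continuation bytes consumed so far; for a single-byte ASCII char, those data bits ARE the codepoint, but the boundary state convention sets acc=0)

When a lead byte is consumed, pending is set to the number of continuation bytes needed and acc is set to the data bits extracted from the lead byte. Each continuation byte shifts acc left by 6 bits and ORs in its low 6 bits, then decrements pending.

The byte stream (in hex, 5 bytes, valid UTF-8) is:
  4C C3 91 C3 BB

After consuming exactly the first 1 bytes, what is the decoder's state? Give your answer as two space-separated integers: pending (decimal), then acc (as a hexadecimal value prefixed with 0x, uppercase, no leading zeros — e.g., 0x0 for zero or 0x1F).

Answer: 0 0x0

Derivation:
Byte[0]=4C: 1-byte. pending=0, acc=0x0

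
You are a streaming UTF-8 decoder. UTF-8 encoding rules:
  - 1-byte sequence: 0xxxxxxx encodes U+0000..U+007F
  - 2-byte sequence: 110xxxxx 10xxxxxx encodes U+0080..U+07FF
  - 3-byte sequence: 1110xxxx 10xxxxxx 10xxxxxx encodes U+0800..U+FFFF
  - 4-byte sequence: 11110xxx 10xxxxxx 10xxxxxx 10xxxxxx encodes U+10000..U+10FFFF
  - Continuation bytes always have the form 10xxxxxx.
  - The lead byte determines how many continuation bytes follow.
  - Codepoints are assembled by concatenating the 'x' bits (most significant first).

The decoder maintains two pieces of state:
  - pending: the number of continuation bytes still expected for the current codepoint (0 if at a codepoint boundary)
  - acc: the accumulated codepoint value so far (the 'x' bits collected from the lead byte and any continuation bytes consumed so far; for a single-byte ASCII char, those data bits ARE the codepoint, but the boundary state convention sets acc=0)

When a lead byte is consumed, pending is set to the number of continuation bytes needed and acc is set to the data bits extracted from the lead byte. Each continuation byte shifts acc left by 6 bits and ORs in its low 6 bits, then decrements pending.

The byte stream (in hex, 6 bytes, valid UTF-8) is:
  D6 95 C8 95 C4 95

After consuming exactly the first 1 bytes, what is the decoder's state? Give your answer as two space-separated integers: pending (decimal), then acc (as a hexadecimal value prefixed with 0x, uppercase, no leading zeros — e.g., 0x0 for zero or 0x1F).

Answer: 1 0x16

Derivation:
Byte[0]=D6: 2-byte lead. pending=1, acc=0x16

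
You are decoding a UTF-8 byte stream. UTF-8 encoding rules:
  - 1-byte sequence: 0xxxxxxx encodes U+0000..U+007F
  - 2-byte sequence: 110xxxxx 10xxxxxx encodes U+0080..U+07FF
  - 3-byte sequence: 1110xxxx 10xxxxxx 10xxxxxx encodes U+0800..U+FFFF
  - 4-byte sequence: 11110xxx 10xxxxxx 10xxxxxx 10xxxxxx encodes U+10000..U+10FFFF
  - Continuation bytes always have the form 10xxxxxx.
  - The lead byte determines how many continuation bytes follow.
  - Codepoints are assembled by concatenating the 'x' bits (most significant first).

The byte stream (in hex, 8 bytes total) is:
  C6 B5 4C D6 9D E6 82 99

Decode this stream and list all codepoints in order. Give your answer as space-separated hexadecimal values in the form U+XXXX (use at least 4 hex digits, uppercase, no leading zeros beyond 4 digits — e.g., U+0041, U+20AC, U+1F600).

Byte[0]=C6: 2-byte lead, need 1 cont bytes. acc=0x6
Byte[1]=B5: continuation. acc=(acc<<6)|0x35=0x1B5
Completed: cp=U+01B5 (starts at byte 0)
Byte[2]=4C: 1-byte ASCII. cp=U+004C
Byte[3]=D6: 2-byte lead, need 1 cont bytes. acc=0x16
Byte[4]=9D: continuation. acc=(acc<<6)|0x1D=0x59D
Completed: cp=U+059D (starts at byte 3)
Byte[5]=E6: 3-byte lead, need 2 cont bytes. acc=0x6
Byte[6]=82: continuation. acc=(acc<<6)|0x02=0x182
Byte[7]=99: continuation. acc=(acc<<6)|0x19=0x6099
Completed: cp=U+6099 (starts at byte 5)

Answer: U+01B5 U+004C U+059D U+6099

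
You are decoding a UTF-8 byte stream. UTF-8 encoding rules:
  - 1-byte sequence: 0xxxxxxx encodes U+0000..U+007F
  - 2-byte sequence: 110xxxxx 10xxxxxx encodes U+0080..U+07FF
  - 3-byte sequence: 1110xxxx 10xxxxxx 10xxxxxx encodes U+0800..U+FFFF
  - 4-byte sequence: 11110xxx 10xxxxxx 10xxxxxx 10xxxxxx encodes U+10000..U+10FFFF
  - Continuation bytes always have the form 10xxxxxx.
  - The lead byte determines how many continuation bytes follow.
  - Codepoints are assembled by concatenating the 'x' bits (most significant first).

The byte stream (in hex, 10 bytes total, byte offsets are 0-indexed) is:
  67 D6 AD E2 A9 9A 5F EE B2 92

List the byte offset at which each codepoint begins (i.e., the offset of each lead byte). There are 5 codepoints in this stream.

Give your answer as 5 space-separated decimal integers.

Answer: 0 1 3 6 7

Derivation:
Byte[0]=67: 1-byte ASCII. cp=U+0067
Byte[1]=D6: 2-byte lead, need 1 cont bytes. acc=0x16
Byte[2]=AD: continuation. acc=(acc<<6)|0x2D=0x5AD
Completed: cp=U+05AD (starts at byte 1)
Byte[3]=E2: 3-byte lead, need 2 cont bytes. acc=0x2
Byte[4]=A9: continuation. acc=(acc<<6)|0x29=0xA9
Byte[5]=9A: continuation. acc=(acc<<6)|0x1A=0x2A5A
Completed: cp=U+2A5A (starts at byte 3)
Byte[6]=5F: 1-byte ASCII. cp=U+005F
Byte[7]=EE: 3-byte lead, need 2 cont bytes. acc=0xE
Byte[8]=B2: continuation. acc=(acc<<6)|0x32=0x3B2
Byte[9]=92: continuation. acc=(acc<<6)|0x12=0xEC92
Completed: cp=U+EC92 (starts at byte 7)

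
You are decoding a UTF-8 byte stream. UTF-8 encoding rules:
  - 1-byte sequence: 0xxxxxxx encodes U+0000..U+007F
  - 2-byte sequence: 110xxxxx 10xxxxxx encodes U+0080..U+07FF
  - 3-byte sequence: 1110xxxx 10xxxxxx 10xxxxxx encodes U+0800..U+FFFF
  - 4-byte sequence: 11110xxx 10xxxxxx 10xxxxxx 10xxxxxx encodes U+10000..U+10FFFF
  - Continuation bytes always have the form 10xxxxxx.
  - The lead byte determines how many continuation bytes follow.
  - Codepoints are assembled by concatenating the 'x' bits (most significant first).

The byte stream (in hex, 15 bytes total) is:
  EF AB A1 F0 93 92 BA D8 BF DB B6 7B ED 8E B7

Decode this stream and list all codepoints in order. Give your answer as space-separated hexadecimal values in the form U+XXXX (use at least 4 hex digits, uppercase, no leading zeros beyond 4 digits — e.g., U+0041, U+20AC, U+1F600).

Byte[0]=EF: 3-byte lead, need 2 cont bytes. acc=0xF
Byte[1]=AB: continuation. acc=(acc<<6)|0x2B=0x3EB
Byte[2]=A1: continuation. acc=(acc<<6)|0x21=0xFAE1
Completed: cp=U+FAE1 (starts at byte 0)
Byte[3]=F0: 4-byte lead, need 3 cont bytes. acc=0x0
Byte[4]=93: continuation. acc=(acc<<6)|0x13=0x13
Byte[5]=92: continuation. acc=(acc<<6)|0x12=0x4D2
Byte[6]=BA: continuation. acc=(acc<<6)|0x3A=0x134BA
Completed: cp=U+134BA (starts at byte 3)
Byte[7]=D8: 2-byte lead, need 1 cont bytes. acc=0x18
Byte[8]=BF: continuation. acc=(acc<<6)|0x3F=0x63F
Completed: cp=U+063F (starts at byte 7)
Byte[9]=DB: 2-byte lead, need 1 cont bytes. acc=0x1B
Byte[10]=B6: continuation. acc=(acc<<6)|0x36=0x6F6
Completed: cp=U+06F6 (starts at byte 9)
Byte[11]=7B: 1-byte ASCII. cp=U+007B
Byte[12]=ED: 3-byte lead, need 2 cont bytes. acc=0xD
Byte[13]=8E: continuation. acc=(acc<<6)|0x0E=0x34E
Byte[14]=B7: continuation. acc=(acc<<6)|0x37=0xD3B7
Completed: cp=U+D3B7 (starts at byte 12)

Answer: U+FAE1 U+134BA U+063F U+06F6 U+007B U+D3B7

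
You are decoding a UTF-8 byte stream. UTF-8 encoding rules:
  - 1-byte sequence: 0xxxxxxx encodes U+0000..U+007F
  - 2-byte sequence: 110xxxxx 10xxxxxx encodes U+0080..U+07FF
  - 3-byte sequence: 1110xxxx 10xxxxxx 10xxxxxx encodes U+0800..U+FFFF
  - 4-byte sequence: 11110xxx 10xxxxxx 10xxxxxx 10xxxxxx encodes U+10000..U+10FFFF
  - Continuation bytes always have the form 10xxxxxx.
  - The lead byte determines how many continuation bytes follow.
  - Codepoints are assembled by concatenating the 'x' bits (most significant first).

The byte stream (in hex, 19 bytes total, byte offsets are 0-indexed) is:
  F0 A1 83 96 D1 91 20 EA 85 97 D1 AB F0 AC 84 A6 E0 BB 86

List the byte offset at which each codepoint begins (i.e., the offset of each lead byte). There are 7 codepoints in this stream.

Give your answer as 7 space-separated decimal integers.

Byte[0]=F0: 4-byte lead, need 3 cont bytes. acc=0x0
Byte[1]=A1: continuation. acc=(acc<<6)|0x21=0x21
Byte[2]=83: continuation. acc=(acc<<6)|0x03=0x843
Byte[3]=96: continuation. acc=(acc<<6)|0x16=0x210D6
Completed: cp=U+210D6 (starts at byte 0)
Byte[4]=D1: 2-byte lead, need 1 cont bytes. acc=0x11
Byte[5]=91: continuation. acc=(acc<<6)|0x11=0x451
Completed: cp=U+0451 (starts at byte 4)
Byte[6]=20: 1-byte ASCII. cp=U+0020
Byte[7]=EA: 3-byte lead, need 2 cont bytes. acc=0xA
Byte[8]=85: continuation. acc=(acc<<6)|0x05=0x285
Byte[9]=97: continuation. acc=(acc<<6)|0x17=0xA157
Completed: cp=U+A157 (starts at byte 7)
Byte[10]=D1: 2-byte lead, need 1 cont bytes. acc=0x11
Byte[11]=AB: continuation. acc=(acc<<6)|0x2B=0x46B
Completed: cp=U+046B (starts at byte 10)
Byte[12]=F0: 4-byte lead, need 3 cont bytes. acc=0x0
Byte[13]=AC: continuation. acc=(acc<<6)|0x2C=0x2C
Byte[14]=84: continuation. acc=(acc<<6)|0x04=0xB04
Byte[15]=A6: continuation. acc=(acc<<6)|0x26=0x2C126
Completed: cp=U+2C126 (starts at byte 12)
Byte[16]=E0: 3-byte lead, need 2 cont bytes. acc=0x0
Byte[17]=BB: continuation. acc=(acc<<6)|0x3B=0x3B
Byte[18]=86: continuation. acc=(acc<<6)|0x06=0xEC6
Completed: cp=U+0EC6 (starts at byte 16)

Answer: 0 4 6 7 10 12 16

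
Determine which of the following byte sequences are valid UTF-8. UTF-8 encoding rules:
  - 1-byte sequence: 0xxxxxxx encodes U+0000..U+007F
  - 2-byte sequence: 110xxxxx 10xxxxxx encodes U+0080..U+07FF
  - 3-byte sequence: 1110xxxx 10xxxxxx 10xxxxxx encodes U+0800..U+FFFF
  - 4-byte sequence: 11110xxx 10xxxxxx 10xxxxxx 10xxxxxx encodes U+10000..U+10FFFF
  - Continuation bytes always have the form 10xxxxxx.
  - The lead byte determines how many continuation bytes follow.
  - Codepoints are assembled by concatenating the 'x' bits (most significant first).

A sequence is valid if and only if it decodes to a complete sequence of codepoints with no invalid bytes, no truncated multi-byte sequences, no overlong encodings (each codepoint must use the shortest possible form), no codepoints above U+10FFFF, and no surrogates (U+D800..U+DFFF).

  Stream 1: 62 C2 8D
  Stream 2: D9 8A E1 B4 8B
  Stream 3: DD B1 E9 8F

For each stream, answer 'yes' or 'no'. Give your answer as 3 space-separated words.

Stream 1: decodes cleanly. VALID
Stream 2: decodes cleanly. VALID
Stream 3: error at byte offset 4. INVALID

Answer: yes yes no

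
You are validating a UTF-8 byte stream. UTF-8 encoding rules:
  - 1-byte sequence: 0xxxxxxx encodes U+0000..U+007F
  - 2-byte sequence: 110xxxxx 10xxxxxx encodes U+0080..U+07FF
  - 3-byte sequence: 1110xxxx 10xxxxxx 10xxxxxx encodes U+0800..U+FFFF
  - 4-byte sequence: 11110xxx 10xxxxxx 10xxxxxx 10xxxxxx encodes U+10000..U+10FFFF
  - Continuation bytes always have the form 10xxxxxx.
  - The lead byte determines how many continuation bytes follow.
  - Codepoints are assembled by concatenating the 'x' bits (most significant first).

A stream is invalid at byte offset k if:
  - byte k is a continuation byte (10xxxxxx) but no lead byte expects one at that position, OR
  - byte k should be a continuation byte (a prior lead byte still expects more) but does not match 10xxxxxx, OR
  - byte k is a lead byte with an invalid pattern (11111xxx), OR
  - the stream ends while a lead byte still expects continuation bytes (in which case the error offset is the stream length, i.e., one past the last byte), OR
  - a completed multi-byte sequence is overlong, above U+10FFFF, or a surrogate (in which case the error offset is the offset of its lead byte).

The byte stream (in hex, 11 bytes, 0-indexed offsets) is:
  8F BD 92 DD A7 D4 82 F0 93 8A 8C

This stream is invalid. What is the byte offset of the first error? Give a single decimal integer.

Byte[0]=8F: INVALID lead byte (not 0xxx/110x/1110/11110)

Answer: 0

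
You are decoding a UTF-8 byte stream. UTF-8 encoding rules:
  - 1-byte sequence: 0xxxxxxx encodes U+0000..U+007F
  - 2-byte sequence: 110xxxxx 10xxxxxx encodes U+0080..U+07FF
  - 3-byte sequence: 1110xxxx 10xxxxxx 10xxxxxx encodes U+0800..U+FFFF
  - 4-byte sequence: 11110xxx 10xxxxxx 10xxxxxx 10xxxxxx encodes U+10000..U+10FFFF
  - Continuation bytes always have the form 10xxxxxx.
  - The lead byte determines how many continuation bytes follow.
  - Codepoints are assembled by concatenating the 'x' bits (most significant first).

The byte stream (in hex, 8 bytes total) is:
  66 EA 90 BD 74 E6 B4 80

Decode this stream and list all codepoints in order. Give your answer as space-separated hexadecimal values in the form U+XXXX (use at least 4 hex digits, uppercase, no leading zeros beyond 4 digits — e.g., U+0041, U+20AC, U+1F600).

Byte[0]=66: 1-byte ASCII. cp=U+0066
Byte[1]=EA: 3-byte lead, need 2 cont bytes. acc=0xA
Byte[2]=90: continuation. acc=(acc<<6)|0x10=0x290
Byte[3]=BD: continuation. acc=(acc<<6)|0x3D=0xA43D
Completed: cp=U+A43D (starts at byte 1)
Byte[4]=74: 1-byte ASCII. cp=U+0074
Byte[5]=E6: 3-byte lead, need 2 cont bytes. acc=0x6
Byte[6]=B4: continuation. acc=(acc<<6)|0x34=0x1B4
Byte[7]=80: continuation. acc=(acc<<6)|0x00=0x6D00
Completed: cp=U+6D00 (starts at byte 5)

Answer: U+0066 U+A43D U+0074 U+6D00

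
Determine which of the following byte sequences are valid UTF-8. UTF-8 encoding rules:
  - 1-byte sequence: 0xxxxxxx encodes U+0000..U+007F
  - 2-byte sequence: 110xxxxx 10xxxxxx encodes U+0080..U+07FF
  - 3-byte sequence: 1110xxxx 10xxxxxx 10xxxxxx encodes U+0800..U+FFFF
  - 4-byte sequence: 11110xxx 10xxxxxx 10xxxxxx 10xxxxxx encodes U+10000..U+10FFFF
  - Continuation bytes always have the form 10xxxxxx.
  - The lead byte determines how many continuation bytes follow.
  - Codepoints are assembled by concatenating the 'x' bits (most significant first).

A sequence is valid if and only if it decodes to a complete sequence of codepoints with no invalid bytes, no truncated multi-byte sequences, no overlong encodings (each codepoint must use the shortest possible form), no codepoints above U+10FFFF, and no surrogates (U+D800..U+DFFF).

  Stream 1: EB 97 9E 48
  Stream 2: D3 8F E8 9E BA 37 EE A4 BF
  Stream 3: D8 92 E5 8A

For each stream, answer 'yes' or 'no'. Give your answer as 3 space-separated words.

Answer: yes yes no

Derivation:
Stream 1: decodes cleanly. VALID
Stream 2: decodes cleanly. VALID
Stream 3: error at byte offset 4. INVALID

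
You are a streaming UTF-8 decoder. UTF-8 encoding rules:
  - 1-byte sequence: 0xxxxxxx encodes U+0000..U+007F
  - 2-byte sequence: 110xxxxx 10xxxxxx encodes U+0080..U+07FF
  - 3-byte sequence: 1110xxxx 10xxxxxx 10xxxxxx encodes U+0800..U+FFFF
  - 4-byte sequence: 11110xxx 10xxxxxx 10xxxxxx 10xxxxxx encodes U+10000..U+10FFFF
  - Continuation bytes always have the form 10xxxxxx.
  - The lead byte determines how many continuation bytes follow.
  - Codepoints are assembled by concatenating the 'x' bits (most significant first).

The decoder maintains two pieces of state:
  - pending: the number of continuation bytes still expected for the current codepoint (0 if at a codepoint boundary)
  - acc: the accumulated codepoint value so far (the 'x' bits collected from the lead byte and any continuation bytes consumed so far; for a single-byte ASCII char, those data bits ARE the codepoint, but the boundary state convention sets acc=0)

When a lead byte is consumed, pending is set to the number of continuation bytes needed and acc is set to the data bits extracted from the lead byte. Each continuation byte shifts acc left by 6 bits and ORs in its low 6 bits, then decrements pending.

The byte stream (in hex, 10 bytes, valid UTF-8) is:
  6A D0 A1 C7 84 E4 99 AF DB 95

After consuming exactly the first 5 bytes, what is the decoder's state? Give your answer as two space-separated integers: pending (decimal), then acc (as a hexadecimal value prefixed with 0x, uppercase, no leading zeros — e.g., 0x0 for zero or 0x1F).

Answer: 0 0x1C4

Derivation:
Byte[0]=6A: 1-byte. pending=0, acc=0x0
Byte[1]=D0: 2-byte lead. pending=1, acc=0x10
Byte[2]=A1: continuation. acc=(acc<<6)|0x21=0x421, pending=0
Byte[3]=C7: 2-byte lead. pending=1, acc=0x7
Byte[4]=84: continuation. acc=(acc<<6)|0x04=0x1C4, pending=0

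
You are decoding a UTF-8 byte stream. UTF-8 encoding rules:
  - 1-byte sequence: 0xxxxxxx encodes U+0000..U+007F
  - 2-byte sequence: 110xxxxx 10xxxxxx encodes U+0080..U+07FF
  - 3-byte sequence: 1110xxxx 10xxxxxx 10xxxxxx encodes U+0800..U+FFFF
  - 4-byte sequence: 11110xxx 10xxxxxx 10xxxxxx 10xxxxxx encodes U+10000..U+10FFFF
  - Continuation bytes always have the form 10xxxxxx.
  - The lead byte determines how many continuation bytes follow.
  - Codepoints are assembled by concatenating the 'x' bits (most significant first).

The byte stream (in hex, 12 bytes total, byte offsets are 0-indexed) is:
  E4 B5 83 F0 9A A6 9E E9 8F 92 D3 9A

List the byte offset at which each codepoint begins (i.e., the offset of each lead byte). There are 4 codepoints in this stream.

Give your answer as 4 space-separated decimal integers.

Byte[0]=E4: 3-byte lead, need 2 cont bytes. acc=0x4
Byte[1]=B5: continuation. acc=(acc<<6)|0x35=0x135
Byte[2]=83: continuation. acc=(acc<<6)|0x03=0x4D43
Completed: cp=U+4D43 (starts at byte 0)
Byte[3]=F0: 4-byte lead, need 3 cont bytes. acc=0x0
Byte[4]=9A: continuation. acc=(acc<<6)|0x1A=0x1A
Byte[5]=A6: continuation. acc=(acc<<6)|0x26=0x6A6
Byte[6]=9E: continuation. acc=(acc<<6)|0x1E=0x1A99E
Completed: cp=U+1A99E (starts at byte 3)
Byte[7]=E9: 3-byte lead, need 2 cont bytes. acc=0x9
Byte[8]=8F: continuation. acc=(acc<<6)|0x0F=0x24F
Byte[9]=92: continuation. acc=(acc<<6)|0x12=0x93D2
Completed: cp=U+93D2 (starts at byte 7)
Byte[10]=D3: 2-byte lead, need 1 cont bytes. acc=0x13
Byte[11]=9A: continuation. acc=(acc<<6)|0x1A=0x4DA
Completed: cp=U+04DA (starts at byte 10)

Answer: 0 3 7 10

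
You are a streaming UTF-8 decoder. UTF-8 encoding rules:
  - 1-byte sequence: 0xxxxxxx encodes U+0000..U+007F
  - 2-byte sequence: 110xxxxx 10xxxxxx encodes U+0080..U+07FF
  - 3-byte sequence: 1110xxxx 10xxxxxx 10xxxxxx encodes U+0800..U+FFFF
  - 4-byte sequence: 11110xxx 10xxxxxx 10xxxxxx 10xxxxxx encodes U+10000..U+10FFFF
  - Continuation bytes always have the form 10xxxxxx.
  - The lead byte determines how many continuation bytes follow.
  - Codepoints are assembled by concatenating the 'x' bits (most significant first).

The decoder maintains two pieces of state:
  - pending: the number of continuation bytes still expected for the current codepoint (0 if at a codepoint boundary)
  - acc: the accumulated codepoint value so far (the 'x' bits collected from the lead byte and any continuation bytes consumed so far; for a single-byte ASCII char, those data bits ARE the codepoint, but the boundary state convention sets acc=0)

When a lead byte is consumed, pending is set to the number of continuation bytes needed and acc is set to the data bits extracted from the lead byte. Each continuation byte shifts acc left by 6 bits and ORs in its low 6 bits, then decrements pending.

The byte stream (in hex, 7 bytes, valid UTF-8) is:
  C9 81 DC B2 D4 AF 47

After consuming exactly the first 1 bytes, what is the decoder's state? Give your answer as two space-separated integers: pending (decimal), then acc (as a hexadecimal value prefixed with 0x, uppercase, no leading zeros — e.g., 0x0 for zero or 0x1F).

Answer: 1 0x9

Derivation:
Byte[0]=C9: 2-byte lead. pending=1, acc=0x9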